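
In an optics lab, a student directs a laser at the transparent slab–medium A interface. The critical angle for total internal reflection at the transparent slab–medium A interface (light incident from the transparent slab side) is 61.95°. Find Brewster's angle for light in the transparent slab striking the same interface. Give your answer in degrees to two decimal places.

At the critical angle sin θ_c = n₂/n₁, giving n₂/n₁ = sin 61.95° = 0.8825.
Then tan θ_B = n₂/n₁ = 0.8825, so θ_B = arctan 0.8825 = 41.43°.

θ_B ≈ 41.43°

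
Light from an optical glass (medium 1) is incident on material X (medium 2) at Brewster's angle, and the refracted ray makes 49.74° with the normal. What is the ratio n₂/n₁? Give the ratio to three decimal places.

At Brewster incidence θ_B = 90° − θ_t = 90° − 49.74° = 40.26°.
Then n₂/n₁ = tan θ_B = tan 40.26° = 0.847.

n₂/n₁ ≈ 0.847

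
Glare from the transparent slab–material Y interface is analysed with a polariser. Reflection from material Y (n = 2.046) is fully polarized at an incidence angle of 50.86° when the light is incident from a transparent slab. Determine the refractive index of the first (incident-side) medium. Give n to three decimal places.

Full polarization of the reflected beam means tan θ_B = n₂/n₁, where n₁ is the incident medium (a transparent slab).
n₁ = n₂ / tan θ_B = 2.046 / tan 50.86° = 1.665.

n ≈ 1.665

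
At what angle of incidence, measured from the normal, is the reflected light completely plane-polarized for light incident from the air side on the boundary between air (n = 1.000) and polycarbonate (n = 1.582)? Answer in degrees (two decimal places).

tan θ_B = n₂/n₁ = 1.582/1.000 = 1.5820.
θ_B = arctan(1.5820) = 57.70°.

θ_B ≈ 57.70°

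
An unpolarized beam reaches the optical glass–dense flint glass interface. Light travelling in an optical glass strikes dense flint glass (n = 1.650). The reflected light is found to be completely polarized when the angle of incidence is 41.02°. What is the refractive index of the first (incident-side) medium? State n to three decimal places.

n ≈ 1.897

At Brewster's angle, tan θ_B = n₂/n₁ with n₁ on the incident side (an optical glass) and n₂ on the transmitted side (dense flint glass).
n₁ = n₂ / tan θ_B = 1.650 / tan 41.02° = 1.897.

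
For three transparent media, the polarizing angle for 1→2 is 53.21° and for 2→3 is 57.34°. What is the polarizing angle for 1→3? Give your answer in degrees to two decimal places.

tan θ_B(1→2) = n₂/n₁ = tan 53.21° = 1.3372.
tan θ_B(2→3) = n₃/n₂ = tan 57.34° = 1.5601.
Multiplying, n₃/n₁ = 1.3372 × 1.5601 = 2.0861, and θ_B(1→3) = arctan 2.0861 = 64.39°.

θ_B ≈ 64.39°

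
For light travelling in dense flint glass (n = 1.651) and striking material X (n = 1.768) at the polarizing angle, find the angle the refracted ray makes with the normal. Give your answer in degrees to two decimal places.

θ_t ≈ 43.04°

tan θ_B = n₂/n₁ = 1.768/1.651 = 1.0709, so θ_B = 46.96°.
At Brewster's angle the reflected and refracted rays are perpendicular, so θ_t = 90° − θ_B = 90° − 46.96° = 43.04°.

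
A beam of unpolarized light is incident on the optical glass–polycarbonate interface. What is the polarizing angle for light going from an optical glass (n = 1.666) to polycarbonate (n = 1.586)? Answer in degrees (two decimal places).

θ_B ≈ 43.59°

At Brewster's angle the reflected and refracted rays are perpendicular, which with Snell's law gives tan θ_B = n₂/n₁.
Brewster's condition: tan θ_B = n₂/n₁ = 1.586/1.666 = 0.9520. Taking the arctangent, θ_B = 43.59°.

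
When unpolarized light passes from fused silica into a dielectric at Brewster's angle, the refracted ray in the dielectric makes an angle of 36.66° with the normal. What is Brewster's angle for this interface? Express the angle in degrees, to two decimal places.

θ_B ≈ 53.34°

At Brewster's angle the reflected and refracted rays are perpendicular, so θ_B + θ_t = 90°.
θ_B = 90° − 36.66° = 53.34°.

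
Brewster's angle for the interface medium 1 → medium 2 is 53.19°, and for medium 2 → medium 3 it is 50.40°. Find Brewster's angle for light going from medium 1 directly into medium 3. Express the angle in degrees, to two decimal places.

θ_B ≈ 58.24°

Each Brewster angle gives a ratio: n₂/n₁ = tan 53.19° = 1.3362, n₃/n₂ = tan 50.40° = 1.2088.
Multiplying, n₃/n₁ = 1.3362 × 1.2088 = 1.6152, and θ_B(1→3) = arctan 1.6152 = 58.24°.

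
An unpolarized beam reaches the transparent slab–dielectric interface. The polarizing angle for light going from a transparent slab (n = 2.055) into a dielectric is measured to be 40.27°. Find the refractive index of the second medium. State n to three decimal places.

Full polarization of the reflected beam means tan θ_B = n₂/n₁, where n₁ is the incident medium (a transparent slab).
n₂ = n₁ tan θ_B = 2.055 × tan 40.27° = 1.741.

n ≈ 1.741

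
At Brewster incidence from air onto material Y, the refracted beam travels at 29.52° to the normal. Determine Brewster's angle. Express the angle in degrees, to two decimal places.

Since the reflected and refracted rays are at right angles at the polarizing angle, θ_B + θ_t = 90°.
So θ_B = 90° − θ_t = 90° − 29.52° = 60.48°.

θ_B ≈ 60.48°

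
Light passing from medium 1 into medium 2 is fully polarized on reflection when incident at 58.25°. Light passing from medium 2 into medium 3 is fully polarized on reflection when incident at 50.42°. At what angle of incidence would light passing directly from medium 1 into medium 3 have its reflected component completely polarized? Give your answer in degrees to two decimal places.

θ_B ≈ 62.91°

tan θ_B(1→2) = n₂/n₁ = tan 58.25° = 1.6160.
tan θ_B(2→3) = n₃/n₂ = tan 50.42° = 1.2097.
Multiplying, n₃/n₁ = 1.6160 × 1.2097 = 1.9548, and θ_B(1→3) = arctan 1.9548 = 62.91°.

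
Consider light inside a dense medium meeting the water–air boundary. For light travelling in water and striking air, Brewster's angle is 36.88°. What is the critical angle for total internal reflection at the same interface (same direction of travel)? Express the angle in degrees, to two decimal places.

θ_c ≈ 48.61°

From Brewster, n₂/n₁ = tan θ_B = tan 36.88° = 0.7503.
Then sin θ_c = n₂/n₁ = 0.7503, so θ_c = arcsin 0.7503 = 48.61°.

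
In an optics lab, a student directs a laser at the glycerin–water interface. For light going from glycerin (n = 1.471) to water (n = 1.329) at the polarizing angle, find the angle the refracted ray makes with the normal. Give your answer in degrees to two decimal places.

First find Brewster's angle: tan θ_B = 1.329/1.471 = 0.9035, giving θ_B = 42.10°.
Since θ_B + θ_t = 90° at Brewster incidence, θ_t = 90° − 42.10° = 47.90°.

θ_t ≈ 47.90°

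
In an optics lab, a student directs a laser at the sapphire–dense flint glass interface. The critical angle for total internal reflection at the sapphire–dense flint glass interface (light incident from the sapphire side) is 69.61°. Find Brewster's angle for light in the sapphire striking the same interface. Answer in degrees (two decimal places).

At the critical angle sin θ_c = n₂/n₁, giving n₂/n₁ = sin 69.61° = 0.9373.
Then tan θ_B = n₂/n₁ = 0.9373, so θ_B = arctan 0.9373 = 43.15°.

θ_B ≈ 43.15°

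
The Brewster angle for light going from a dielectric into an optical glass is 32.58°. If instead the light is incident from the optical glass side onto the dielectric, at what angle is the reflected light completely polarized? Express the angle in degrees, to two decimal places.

θ_B' ≈ 57.42°

The two Brewster angles are complementary: θ_B' = 90° − θ_B = 90° − 32.58° = 57.42°.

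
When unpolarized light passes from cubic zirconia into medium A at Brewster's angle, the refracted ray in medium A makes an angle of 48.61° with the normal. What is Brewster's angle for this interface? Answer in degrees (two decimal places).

Since the reflected and refracted rays are at right angles at the polarizing angle, θ_B + θ_t = 90°.
So θ_B = 90° − θ_t = 90° − 48.61° = 41.39°.

θ_B ≈ 41.39°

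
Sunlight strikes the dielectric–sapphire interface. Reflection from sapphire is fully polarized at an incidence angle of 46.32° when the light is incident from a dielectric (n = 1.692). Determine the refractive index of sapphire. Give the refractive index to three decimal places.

At Brewster's angle, tan θ_B = n₂/n₁ with n₁ on the incident side (a dielectric) and n₂ on the transmitted side (sapphire).
n₂ = n₁ tan θ_B = 1.692 × tan 46.32° = 1.772.

n ≈ 1.772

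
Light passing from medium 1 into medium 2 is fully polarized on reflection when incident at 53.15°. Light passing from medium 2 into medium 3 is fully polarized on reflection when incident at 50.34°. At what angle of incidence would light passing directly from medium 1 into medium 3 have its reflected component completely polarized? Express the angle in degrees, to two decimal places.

θ_B ≈ 58.15°

tan θ_B(1→2) = n₂/n₁ = tan 53.15° = 1.3343.
tan θ_B(2→3) = n₃/n₂ = tan 50.34° = 1.2062.
Multiplying, n₃/n₁ = 1.3343 × 1.2062 = 1.6095, and θ_B(1→3) = arctan 1.6095 = 58.15°.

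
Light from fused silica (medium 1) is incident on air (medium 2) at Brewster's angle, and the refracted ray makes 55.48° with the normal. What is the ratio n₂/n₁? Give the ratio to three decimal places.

θ_B + θ_t = 90°, so θ_B = 90° − 55.48° = 34.52°.
tan θ_B = n₂/n₁, so n₂/n₁ = tan 34.52° = 0.688.

n₂/n₁ ≈ 0.688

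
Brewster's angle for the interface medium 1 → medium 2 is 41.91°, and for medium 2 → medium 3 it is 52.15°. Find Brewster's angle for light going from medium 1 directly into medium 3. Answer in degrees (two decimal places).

tan θ_B(1→2) = n₂/n₁ = tan 41.91° = 0.8976.
tan θ_B(2→3) = n₃/n₂ = tan 52.15° = 1.2869.
n₃/n₁ = 1.1550. Then tan θ_B(1→3) = n₃/n₁, so θ_B(1→3) = arctan(1.1550) = 49.12°.

θ_B ≈ 49.12°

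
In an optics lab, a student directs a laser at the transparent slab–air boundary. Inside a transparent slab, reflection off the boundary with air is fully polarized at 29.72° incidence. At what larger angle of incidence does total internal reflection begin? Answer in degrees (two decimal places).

tan θ_B = n₂/n₁ = tan 29.72° = 0.5709.
Total internal reflection: sin θ_c = n₂/n₁ = 0.5709.
θ_c = arcsin(0.5709) = 34.81°.

θ_c ≈ 34.81°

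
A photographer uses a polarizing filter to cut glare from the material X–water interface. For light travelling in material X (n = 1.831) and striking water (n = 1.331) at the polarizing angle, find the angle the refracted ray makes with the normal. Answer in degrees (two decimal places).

θ_B = arctan(n₂/n₁) = arctan(1.331/1.831) = 36.01°.
Since θ_B + θ_t = 90° at Brewster incidence, θ_t = 90° − 36.01° = 53.99°.

θ_t ≈ 53.99°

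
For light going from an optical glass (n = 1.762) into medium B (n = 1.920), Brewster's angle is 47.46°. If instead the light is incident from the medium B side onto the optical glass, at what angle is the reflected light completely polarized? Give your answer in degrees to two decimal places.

θ_B' ≈ 42.54°

tan θ_B' = n₁/n₂ = 1/tan θ_B, so θ_B' = 90° − θ_B.
θ_B' = 90° − 47.46° = 42.54°.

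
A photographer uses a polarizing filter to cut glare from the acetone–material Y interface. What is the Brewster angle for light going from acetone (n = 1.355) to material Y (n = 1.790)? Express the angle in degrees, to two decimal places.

tan θ_B = n₂/n₁ = 1.790/1.355 = 1.3210. Taking the arctangent, θ_B = 52.87°.

θ_B ≈ 52.87°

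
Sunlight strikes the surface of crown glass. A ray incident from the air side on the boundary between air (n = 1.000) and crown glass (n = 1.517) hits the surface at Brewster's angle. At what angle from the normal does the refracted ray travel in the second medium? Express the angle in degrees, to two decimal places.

θ_t ≈ 33.39°

tan θ_B = n₂/n₁ = 1.517/1.000 = 1.5170, so θ_B = 56.61°.
The refracted ray is perpendicular to the reflected ray, so θ_t = 90° − θ_B = 33.39°.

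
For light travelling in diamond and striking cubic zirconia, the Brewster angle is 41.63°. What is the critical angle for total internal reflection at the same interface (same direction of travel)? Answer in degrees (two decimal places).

n₂/n₁ = tan 41.63° = 0.8888; the critical angle satisfies sin θ_c = n₂/n₁.
θ_c = arcsin(0.8888) = 62.72°.

θ_c ≈ 62.72°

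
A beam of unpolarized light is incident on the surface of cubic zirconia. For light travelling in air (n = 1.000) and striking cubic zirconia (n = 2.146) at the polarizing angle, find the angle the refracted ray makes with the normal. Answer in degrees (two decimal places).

θ_B = arctan(n₂/n₁) = arctan(2.146/1.000) = 65.02°.
Since θ_B + θ_t = 90° at Brewster incidence, θ_t = 90° − 65.02° = 24.98°.

θ_t ≈ 24.98°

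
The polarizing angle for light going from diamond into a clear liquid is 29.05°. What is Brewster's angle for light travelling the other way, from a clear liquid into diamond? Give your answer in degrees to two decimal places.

θ_B' ≈ 60.95°

Reversing the direction swaps n₁ and n₂, so tan θ_B' = 1/tan θ_B and θ_B' = 90° − θ_B.
Hence θ_B' = 90° − 29.05° = 60.95°.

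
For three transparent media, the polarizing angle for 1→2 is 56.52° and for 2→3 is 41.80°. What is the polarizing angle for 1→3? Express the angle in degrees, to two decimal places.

tan θ_B(1→2) = n₂/n₁ = tan 56.52° = 1.5120.
tan θ_B(2→3) = n₃/n₂ = tan 41.80° = 0.8941.
Multiplying, n₃/n₁ = 1.5120 × 0.8941 = 1.3519, and θ_B(1→3) = arctan 1.3519 = 53.51°.

θ_B ≈ 53.51°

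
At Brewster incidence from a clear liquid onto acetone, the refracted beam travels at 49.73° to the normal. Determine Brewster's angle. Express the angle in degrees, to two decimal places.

θ_B ≈ 40.27°

At Brewster's angle the reflected and refracted rays are perpendicular, so θ_B + θ_t = 90°.
θ_B = 90° − 49.73° = 40.27°.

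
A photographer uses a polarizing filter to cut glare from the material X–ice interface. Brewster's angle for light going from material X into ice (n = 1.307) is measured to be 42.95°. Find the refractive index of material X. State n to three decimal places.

n ≈ 1.404

At Brewster's angle, tan θ_B = n₂/n₁ with n₁ on the incident side (material X) and n₂ on the transmitted side (ice).
n₁ = n₂ / tan θ_B = 1.307 / tan 42.95° = 1.404.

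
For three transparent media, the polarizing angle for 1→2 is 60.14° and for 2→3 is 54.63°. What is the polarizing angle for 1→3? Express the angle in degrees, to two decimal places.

θ_B ≈ 67.83°

n₂/n₁ = tan 60.14° = 1.7419 and n₃/n₂ = tan 54.63° = 1.4087.
Multiplying, n₃/n₁ = 1.7419 × 1.4087 = 2.4538, and θ_B(1→3) = arctan 2.4538 = 67.83°.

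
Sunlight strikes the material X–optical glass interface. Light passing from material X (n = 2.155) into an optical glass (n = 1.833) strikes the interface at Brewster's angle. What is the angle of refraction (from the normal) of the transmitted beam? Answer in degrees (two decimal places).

tan θ_B = n₂/n₁ = 1.833/2.155 = 0.8506, so θ_B = 40.38°.
At Brewster's angle the reflected and refracted rays are perpendicular, so θ_t = 90° − θ_B = 90° − 40.38° = 49.62°.

θ_t ≈ 49.62°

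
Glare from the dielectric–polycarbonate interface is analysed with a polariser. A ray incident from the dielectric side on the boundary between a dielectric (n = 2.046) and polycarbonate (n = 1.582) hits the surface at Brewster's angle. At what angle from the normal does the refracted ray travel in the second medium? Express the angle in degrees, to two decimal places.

θ_B = arctan(n₂/n₁) = arctan(1.582/2.046) = 37.71°.
Since θ_B + θ_t = 90° at Brewster incidence, θ_t = 90° − 37.71° = 52.29°.

θ_t ≈ 52.29°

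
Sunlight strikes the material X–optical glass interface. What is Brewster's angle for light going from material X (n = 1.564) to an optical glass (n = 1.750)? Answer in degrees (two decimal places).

θ_B ≈ 48.21°

tan θ_B = n₂/n₁ = 1.750/1.564 = 1.1189.
So θ_B = arctan 1.1189 = 48.21°.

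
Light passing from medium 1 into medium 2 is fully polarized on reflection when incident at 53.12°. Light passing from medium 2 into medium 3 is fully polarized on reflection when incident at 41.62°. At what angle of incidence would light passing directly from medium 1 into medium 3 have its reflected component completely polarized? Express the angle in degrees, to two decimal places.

Each Brewster angle gives a ratio: n₂/n₁ = tan 53.12° = 1.3328, n₃/n₂ = tan 41.62° = 0.8885.
So n₃/n₁ = (n₂/n₁)(n₃/n₂) = 1.3328 × 0.8885 = 1.1842.
θ_B(1→3) = arctan(1.1842) = 49.82°.

θ_B ≈ 49.82°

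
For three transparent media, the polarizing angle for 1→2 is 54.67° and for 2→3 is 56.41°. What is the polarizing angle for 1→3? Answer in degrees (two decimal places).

θ_B ≈ 64.79°

n₂/n₁ = tan 54.67° = 1.4108 and n₃/n₂ = tan 56.41° = 1.5057.
So n₃/n₁ = (n₂/n₁)(n₃/n₂) = 1.4108 × 1.5057 = 2.1242.
θ_B(1→3) = arctan(2.1242) = 64.79°.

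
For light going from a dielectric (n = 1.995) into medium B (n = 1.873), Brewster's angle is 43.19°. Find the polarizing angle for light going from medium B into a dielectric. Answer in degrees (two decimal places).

θ_B' ≈ 46.81°

tan θ_B' = n₁/n₂ = 1/tan θ_B, so θ_B' = 90° − θ_B.
θ_B' = 90° − 43.19° = 46.81°.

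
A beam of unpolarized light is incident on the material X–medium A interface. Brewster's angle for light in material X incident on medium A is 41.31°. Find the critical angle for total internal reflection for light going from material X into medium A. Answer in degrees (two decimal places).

From Brewster, n₂/n₁ = tan θ_B = tan 41.31° = 0.8788.
Then sin θ_c = n₂/n₁ = 0.8788, so θ_c = arcsin 0.8788 = 61.50°.

θ_c ≈ 61.50°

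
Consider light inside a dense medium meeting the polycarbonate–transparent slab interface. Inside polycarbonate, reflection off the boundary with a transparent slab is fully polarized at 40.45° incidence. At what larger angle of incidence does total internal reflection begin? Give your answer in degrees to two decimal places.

θ_c ≈ 58.49°

tan θ_B = n₂/n₁ = tan 40.45° = 0.8526.
Total internal reflection: sin θ_c = n₂/n₁ = 0.8526.
θ_c = arcsin(0.8526) = 58.49°.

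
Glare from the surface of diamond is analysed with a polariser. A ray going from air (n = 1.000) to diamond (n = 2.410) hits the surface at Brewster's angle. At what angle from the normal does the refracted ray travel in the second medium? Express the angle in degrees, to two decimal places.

θ_t ≈ 22.54°

First find Brewster's angle: tan θ_B = 2.410/1.000 = 2.4100, giving θ_B = 67.46°.
At Brewster's angle the reflected and refracted rays are perpendicular, so θ_t = 90° − θ_B = 90° − 67.46° = 22.54°.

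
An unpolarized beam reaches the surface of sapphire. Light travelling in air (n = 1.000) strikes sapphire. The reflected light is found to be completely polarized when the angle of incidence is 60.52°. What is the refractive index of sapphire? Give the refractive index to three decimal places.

Full polarization of the reflected beam means tan θ_B = n₂/n₁, where n₁ is the incident medium (air).
n₂ = n₁ tan θ_B = 1.000 × tan 60.52° = 1.769.

n ≈ 1.769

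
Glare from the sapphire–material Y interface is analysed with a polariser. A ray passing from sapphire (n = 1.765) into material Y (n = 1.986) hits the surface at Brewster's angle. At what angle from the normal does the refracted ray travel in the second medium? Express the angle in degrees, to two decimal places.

θ_t ≈ 41.63°

First find Brewster's angle: tan θ_B = 1.986/1.765 = 1.1252, giving θ_B = 48.37°.
The refracted ray is perpendicular to the reflected ray, so θ_t = 90° − θ_B = 41.63°.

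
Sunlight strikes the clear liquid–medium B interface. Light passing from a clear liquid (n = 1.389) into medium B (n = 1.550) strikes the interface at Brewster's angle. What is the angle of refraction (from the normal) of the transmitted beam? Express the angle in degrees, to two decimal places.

θ_t ≈ 41.86°

θ_B = arctan(n₂/n₁) = arctan(1.550/1.389) = 48.14°.
The refracted ray is perpendicular to the reflected ray, so θ_t = 90° − θ_B = 41.86°.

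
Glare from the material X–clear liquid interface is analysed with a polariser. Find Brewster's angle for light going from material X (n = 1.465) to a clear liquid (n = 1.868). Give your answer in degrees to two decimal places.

θ_B ≈ 51.89°

tan θ_B = n₂/n₁ = 1.868/1.465 = 1.2751. Taking the arctangent, θ_B = 51.89°.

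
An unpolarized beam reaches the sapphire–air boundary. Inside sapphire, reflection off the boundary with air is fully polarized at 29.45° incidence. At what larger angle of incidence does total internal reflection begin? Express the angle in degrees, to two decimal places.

θ_c ≈ 34.38°

n₂/n₁ = tan 29.45° = 0.5646; the critical angle satisfies sin θ_c = n₂/n₁.
θ_c = arcsin(0.5646) = 34.38°.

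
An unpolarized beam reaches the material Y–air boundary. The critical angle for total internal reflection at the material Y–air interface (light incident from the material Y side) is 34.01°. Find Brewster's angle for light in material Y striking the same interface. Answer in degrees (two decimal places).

θ_B ≈ 29.22°

n₂/n₁ = sin θ_c = sin 34.01° = 0.5593.
tan θ_B equals the same ratio, so θ_B = arctan(0.5593) = 29.22°.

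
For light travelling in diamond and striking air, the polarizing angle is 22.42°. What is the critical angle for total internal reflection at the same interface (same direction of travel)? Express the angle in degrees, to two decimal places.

θ_c ≈ 24.37°

From Brewster, n₂/n₁ = tan θ_B = tan 22.42° = 0.4126.
Then sin θ_c = n₂/n₁ = 0.4126, so θ_c = arcsin 0.4126 = 24.37°.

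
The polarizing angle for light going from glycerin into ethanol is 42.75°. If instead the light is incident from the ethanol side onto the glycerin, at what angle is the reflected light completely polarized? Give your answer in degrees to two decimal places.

Reversing the direction swaps n₁ and n₂, so tan θ_B' = 1/tan θ_B and θ_B' = 90° − θ_B.
Hence θ_B' = 90° − 42.75° = 47.25°.

θ_B' ≈ 47.25°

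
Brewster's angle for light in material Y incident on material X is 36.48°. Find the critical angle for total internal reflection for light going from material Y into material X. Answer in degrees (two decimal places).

θ_c ≈ 47.68°

tan θ_B = n₂/n₁ = tan 36.48° = 0.7394.
Total internal reflection: sin θ_c = n₂/n₁ = 0.7394.
θ_c = arcsin(0.7394) = 47.68°.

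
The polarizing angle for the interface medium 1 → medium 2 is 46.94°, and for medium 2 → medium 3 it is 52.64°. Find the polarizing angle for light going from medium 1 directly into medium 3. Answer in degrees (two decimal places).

Each Brewster angle gives a ratio: n₂/n₁ = tan 46.94° = 1.0701, n₃/n₂ = tan 52.64° = 1.3098.
Multiplying, n₃/n₁ = 1.0701 × 1.3098 = 1.4017, and θ_B(1→3) = arctan 1.4017 = 54.49°.

θ_B ≈ 54.49°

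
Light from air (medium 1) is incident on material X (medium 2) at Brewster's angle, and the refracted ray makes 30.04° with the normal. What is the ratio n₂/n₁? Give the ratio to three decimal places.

n₂/n₁ ≈ 1.729

At Brewster incidence θ_B = 90° − θ_t = 90° − 30.04° = 59.96°.
tan θ_B = n₂/n₁, so n₂/n₁ = tan 59.96° = 1.729.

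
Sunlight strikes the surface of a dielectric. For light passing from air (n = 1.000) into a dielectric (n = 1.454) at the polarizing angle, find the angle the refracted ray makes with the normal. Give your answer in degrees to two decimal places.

θ_t ≈ 34.52°

First find Brewster's angle: tan θ_B = 1.454/1.000 = 1.4540, giving θ_B = 55.48°.
Since θ_B + θ_t = 90° at Brewster incidence, θ_t = 90° − 55.48° = 34.52°.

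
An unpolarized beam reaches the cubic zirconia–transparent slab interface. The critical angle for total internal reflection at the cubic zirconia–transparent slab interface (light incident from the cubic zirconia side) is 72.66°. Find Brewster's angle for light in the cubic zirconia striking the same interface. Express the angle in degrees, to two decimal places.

θ_B ≈ 43.67°

n₂/n₁ = sin θ_c = sin 72.66° = 0.9546.
tan θ_B equals the same ratio, so θ_B = arctan(0.9546) = 43.67°.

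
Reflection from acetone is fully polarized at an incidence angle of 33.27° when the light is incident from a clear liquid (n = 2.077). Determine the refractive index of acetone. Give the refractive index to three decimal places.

Brewster's law: tan θ_B = n₂/n₁ (light incident in a clear liquid, refracted into acetone).
n₂ = n₁ tan θ_B = 2.077 × tan 33.27° = 1.363.

n ≈ 1.363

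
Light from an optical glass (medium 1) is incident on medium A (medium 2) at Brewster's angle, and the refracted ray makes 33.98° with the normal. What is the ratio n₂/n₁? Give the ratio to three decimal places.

At Brewster incidence θ_B = 90° − θ_t = 90° − 33.98° = 56.02°.
Then n₂/n₁ = tan θ_B = tan 56.02° = 1.484.

n₂/n₁ ≈ 1.484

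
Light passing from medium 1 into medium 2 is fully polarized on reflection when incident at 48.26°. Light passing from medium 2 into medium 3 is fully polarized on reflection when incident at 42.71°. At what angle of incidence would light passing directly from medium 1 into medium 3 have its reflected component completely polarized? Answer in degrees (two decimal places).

θ_B ≈ 45.97°

n₂/n₁ = tan 48.26° = 1.1208 and n₃/n₂ = tan 42.71° = 0.9231.
Multiplying, n₃/n₁ = 1.1208 × 0.9231 = 1.0346, and θ_B(1→3) = arctan 1.0346 = 45.97°.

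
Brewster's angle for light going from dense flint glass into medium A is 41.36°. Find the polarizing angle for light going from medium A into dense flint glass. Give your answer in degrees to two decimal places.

θ_B' ≈ 48.64°

tan θ_B' = n₁/n₂ = 1/tan θ_B, so θ_B' = 90° − θ_B.
θ_B' = 90° − 41.36° = 48.64°.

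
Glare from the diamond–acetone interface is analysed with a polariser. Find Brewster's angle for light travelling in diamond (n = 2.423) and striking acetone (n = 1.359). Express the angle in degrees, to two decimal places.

θ_B ≈ 29.29°

tan θ_B = n₂/n₁ = 1.359/2.423 = 0.5609.
So θ_B = arctan 0.5609 = 29.29°.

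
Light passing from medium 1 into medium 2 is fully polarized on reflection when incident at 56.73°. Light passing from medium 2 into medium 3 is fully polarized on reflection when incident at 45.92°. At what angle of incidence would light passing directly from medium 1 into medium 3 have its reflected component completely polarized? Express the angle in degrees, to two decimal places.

θ_B ≈ 57.57°

n₂/n₁ = tan 56.73° = 1.5241 and n₃/n₂ = tan 45.92° = 1.0326.
Multiplying, n₃/n₁ = 1.5241 × 1.0326 = 1.5738, and θ_B(1→3) = arctan 1.5738 = 57.57°.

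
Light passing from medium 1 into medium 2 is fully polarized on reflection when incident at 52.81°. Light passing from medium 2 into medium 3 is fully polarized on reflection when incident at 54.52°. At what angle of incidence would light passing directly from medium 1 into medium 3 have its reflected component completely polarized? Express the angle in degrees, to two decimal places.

n₂/n₁ = tan 52.81° = 1.3179 and n₃/n₂ = tan 54.52° = 1.4030.
n₃/n₁ = 1.8490. Then tan θ_B(1→3) = n₃/n₁, so θ_B(1→3) = arctan(1.8490) = 61.59°.

θ_B ≈ 61.59°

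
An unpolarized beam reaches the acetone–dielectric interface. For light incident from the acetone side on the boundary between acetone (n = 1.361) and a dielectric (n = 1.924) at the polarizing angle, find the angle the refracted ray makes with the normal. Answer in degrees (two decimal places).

θ_t ≈ 35.27°

tan θ_B = n₂/n₁ = 1.924/1.361 = 1.4137, so θ_B = 54.73°.
Since θ_B + θ_t = 90° at Brewster incidence, θ_t = 90° − 54.73° = 35.27°.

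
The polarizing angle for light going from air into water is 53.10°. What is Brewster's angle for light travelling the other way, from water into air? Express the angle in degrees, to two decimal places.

tan θ_B' = n₁/n₂ = 1/tan θ_B, so θ_B' = 90° − θ_B.
θ_B' = 90° − 53.10° = 36.90°.

θ_B' ≈ 36.90°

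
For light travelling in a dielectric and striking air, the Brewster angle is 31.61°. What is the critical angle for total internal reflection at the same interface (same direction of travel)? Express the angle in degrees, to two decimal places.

θ_c ≈ 37.98°

n₂/n₁ = tan 31.61° = 0.6154; the critical angle satisfies sin θ_c = n₂/n₁.
θ_c = arcsin(0.6154) = 37.98°.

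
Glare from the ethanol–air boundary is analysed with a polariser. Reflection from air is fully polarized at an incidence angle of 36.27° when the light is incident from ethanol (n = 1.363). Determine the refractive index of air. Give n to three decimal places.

n ≈ 1.000

Brewster's law: tan θ_B = n₂/n₁ (light incident in ethanol, refracted into air).
n₂ = n₁ tan θ_B = 1.363 × tan 36.27° = 1.000.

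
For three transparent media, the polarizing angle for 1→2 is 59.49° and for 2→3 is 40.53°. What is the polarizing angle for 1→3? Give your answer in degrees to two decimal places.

tan θ_B(1→2) = n₂/n₁ = tan 59.49° = 1.6970.
tan θ_B(2→3) = n₃/n₂ = tan 40.53° = 0.8550.
So n₃/n₁ = (n₂/n₁)(n₃/n₂) = 1.6970 × 0.8550 = 1.4509.
θ_B(1→3) = arctan(1.4509) = 55.42°.

θ_B ≈ 55.42°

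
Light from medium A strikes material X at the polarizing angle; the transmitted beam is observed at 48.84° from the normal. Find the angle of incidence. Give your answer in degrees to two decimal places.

At Brewster's angle the reflected and refracted rays are perpendicular, so θ_B + θ_t = 90°.
θ_B = 90° − 48.84° = 41.16°.

θ_B ≈ 41.16°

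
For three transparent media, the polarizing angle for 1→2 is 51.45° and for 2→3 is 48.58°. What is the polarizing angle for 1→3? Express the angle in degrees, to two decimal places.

θ_B ≈ 54.89°

n₂/n₁ = tan 51.45° = 1.2549 and n₃/n₂ = tan 48.58° = 1.1335.
n₃/n₁ = 1.4224. Then tan θ_B(1→3) = n₃/n₁, so θ_B(1→3) = arctan(1.4224) = 54.89°.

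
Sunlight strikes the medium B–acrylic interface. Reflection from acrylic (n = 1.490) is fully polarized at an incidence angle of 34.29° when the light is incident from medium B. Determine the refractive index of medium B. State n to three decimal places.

Full polarization of the reflected beam means tan θ_B = n₂/n₁, where n₁ is the incident medium (medium B).
n₁ = n₂ / tan θ_B = 1.490 / tan 34.29° = 2.185.

n ≈ 2.185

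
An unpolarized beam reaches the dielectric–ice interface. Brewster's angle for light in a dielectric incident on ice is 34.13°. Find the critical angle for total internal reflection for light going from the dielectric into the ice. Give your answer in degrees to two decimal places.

θ_c ≈ 42.67°

tan θ_B = n₂/n₁ = tan 34.13° = 0.6778.
Total internal reflection: sin θ_c = n₂/n₁ = 0.6778.
θ_c = arcsin(0.6778) = 42.67°.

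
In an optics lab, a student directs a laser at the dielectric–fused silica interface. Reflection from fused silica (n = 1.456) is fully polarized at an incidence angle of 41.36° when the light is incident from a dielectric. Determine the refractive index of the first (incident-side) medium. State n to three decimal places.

n ≈ 1.654

Brewster's law: tan θ_B = n₂/n₁ (light incident in a dielectric, refracted into fused silica).
n₁ = n₂ / tan θ_B = 1.456 / tan 41.36° = 1.654.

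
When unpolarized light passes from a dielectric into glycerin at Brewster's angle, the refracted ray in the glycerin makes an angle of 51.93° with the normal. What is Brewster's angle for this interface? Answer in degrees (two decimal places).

θ_B ≈ 38.07°

At Brewster's angle the reflected and refracted rays are perpendicular, so θ_B + θ_t = 90°.
So θ_B = 90° − θ_t = 90° − 51.93° = 38.07°.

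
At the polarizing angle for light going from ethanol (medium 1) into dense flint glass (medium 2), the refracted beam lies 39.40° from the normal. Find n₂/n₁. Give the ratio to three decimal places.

At Brewster incidence θ_B = 90° − θ_t = 90° − 39.40° = 50.60°.
tan θ_B = n₂/n₁, so n₂/n₁ = tan 50.60° = 1.217.

n₂/n₁ ≈ 1.217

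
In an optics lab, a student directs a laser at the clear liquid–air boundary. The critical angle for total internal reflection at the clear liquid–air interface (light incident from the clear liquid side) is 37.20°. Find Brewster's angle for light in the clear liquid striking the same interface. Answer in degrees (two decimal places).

θ_B ≈ 31.16°

sin θ_c = n₂/n₁, so n₂/n₁ = sin 37.20° = 0.6046.
Brewster: tan θ_B = n₂/n₁ = 0.6046.
θ_B = arctan(0.6046) = 31.16°.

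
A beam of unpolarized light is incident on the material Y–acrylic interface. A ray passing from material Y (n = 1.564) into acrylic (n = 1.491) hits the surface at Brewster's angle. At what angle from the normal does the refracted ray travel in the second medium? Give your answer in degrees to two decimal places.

θ_t ≈ 46.37°

tan θ_B = n₂/n₁ = 1.491/1.564 = 0.9533, so θ_B = 43.63°.
The refracted ray is perpendicular to the reflected ray, so θ_t = 90° − θ_B = 46.37°.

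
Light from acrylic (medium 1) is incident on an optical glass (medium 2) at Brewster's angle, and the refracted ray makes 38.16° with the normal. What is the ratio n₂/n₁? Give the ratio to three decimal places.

n₂/n₁ ≈ 1.273

θ_B + θ_t = 90°, so θ_B = 90° − 38.16° = 51.84°.
tan θ_B = n₂/n₁, so n₂/n₁ = tan 51.84° = 1.273.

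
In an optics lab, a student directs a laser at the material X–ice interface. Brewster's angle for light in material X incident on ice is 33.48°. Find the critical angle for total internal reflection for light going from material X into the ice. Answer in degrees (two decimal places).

θ_c ≈ 41.41°

tan θ_B = n₂/n₁ = tan 33.48° = 0.6614.
Total internal reflection: sin θ_c = n₂/n₁ = 0.6614.
θ_c = arcsin(0.6614) = 41.41°.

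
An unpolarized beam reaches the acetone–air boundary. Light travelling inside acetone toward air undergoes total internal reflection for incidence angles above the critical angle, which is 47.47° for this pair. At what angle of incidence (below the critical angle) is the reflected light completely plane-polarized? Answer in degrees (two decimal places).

At the critical angle sin θ_c = n₂/n₁, giving n₂/n₁ = sin 47.47° = 0.7369.
Then tan θ_B = n₂/n₁ = 0.7369, so θ_B = arctan 0.7369 = 36.39°.

θ_B ≈ 36.39°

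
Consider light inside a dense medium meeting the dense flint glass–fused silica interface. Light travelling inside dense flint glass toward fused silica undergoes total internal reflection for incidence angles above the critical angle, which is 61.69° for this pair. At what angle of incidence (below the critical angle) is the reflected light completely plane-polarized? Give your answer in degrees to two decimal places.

n₂/n₁ = sin θ_c = sin 61.69° = 0.8804.
tan θ_B equals the same ratio, so θ_B = arctan(0.8804) = 41.36°.

θ_B ≈ 41.36°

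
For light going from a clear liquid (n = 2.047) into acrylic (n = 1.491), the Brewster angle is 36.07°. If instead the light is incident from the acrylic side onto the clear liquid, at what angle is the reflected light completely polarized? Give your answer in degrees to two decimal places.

Reversing the direction swaps n₁ and n₂, so tan θ_B' = 1/tan θ_B and θ_B' = 90° − θ_B.
Hence θ_B' = 90° − 36.07° = 53.93°.

θ_B' ≈ 53.93°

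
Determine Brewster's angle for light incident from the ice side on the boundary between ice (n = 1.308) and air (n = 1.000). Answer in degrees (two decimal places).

Here n₂/n₁ = 1.000/1.308 = 0.7645, and Brewster's law gives tan θ_B = n₂/n₁. Taking the arctangent, θ_B = 37.40°.

θ_B ≈ 37.40°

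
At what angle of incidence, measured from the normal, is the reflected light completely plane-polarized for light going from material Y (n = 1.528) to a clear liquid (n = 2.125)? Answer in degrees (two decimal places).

θ_B ≈ 54.28°

The reflected p-component vanishes when tan θ_B = n₂/n₁.
Brewster's condition: tan θ_B = n₂/n₁ = 2.125/1.528 = 1.3907.
So θ_B = arctan 1.3907 = 54.28°.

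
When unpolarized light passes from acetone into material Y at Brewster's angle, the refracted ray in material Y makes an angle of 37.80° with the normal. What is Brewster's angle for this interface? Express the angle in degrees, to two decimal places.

θ_B ≈ 52.20°

Since the reflected and refracted rays are at right angles at the polarizing angle, θ_B + θ_t = 90°.
So θ_B = 90° − θ_t = 90° − 37.80° = 52.20°.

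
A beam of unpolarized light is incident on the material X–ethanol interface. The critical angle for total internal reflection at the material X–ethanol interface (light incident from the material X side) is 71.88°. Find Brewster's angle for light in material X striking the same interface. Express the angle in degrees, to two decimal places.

sin θ_c = n₂/n₁, so n₂/n₁ = sin 71.88° = 0.9504.
Brewster: tan θ_B = n₂/n₁ = 0.9504.
θ_B = arctan(0.9504) = 43.54°.

θ_B ≈ 43.54°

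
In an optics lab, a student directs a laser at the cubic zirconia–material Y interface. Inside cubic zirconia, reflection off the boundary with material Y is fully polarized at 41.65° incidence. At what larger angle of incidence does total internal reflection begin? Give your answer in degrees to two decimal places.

θ_c ≈ 62.80°

n₂/n₁ = tan 41.65° = 0.8894; the critical angle satisfies sin θ_c = n₂/n₁.
θ_c = arcsin(0.8894) = 62.80°.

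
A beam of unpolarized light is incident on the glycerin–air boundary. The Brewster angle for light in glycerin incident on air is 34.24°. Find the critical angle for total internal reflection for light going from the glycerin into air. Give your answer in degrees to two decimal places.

θ_c ≈ 42.89°

tan θ_B = n₂/n₁ = tan 34.24° = 0.6806.
Total internal reflection: sin θ_c = n₂/n₁ = 0.6806.
θ_c = arcsin(0.6806) = 42.89°.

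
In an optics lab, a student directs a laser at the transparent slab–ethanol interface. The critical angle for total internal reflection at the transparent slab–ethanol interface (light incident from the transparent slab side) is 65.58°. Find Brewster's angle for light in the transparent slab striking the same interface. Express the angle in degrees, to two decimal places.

At the critical angle sin θ_c = n₂/n₁, giving n₂/n₁ = sin 65.58° = 0.9105.
Then tan θ_B = n₂/n₁ = 0.9105, so θ_B = arctan 0.9105 = 42.32°.

θ_B ≈ 42.32°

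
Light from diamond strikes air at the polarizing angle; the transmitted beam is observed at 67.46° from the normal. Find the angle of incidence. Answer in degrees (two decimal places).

Brewster's condition makes the reflected and refracted beams perpendicular: θ_B + θ_t = 90°.
So θ_B = 90° − θ_t = 90° − 67.46° = 22.54°.

θ_B ≈ 22.54°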